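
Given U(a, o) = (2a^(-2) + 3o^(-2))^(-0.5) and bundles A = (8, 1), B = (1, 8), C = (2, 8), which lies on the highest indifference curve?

Evaluate utility at each bundle:
U(A) = 0.574.
U(B) = 0.699.
U(C) = 1.352.
Highest utility is C, so C ≻ B ≻ A.

Bundle C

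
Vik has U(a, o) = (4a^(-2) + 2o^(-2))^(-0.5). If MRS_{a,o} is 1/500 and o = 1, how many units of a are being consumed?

a = 10

For CES with ρ = -2, MRS = (4/2)·(o/a)^3.
Setting (4/2)·(1/a)^3 = 1/500 gives (1/a)^3 = 1/1000, so 1/a = 0.1 and a = 10.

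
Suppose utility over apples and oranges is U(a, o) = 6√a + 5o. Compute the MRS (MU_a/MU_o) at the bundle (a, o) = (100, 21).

MRS = 3/50

MU_a = 6/(2√a), MU_o = 5.
MRS = 6/(2√a) ÷ 5.
At (100, 21): MRS = 3/50.
The indifference curve has slope −3/50 at this bundle.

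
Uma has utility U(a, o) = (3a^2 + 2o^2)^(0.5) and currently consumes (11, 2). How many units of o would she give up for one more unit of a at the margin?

For CES with ρ = 2, MRS = (3/2)·(o/a)^(-1).
At (11, 2): MRS = 8.25.
That is, one extra unit of a is worth 8.25 units of o at the margin.

MRS = 8.25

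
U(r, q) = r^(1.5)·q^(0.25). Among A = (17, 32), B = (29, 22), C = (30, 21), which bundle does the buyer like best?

Bundle C

Evaluate utility at each bundle:
U(A) = 166.710.
U(B) = 338.223.
U(C) = 351.752.
Highest utility is C, so C ≻ B ≻ A.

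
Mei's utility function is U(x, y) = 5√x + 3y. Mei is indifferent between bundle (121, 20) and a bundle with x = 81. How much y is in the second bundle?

U(121, 20) = 115.
Set U(81, y) = 115 and solve.
With x = 81: √81 = 9, so 3y = 115 − 5·9 = 70 and y = 70/3.
Check: U(81, 70/3) = 115.

y = 70/3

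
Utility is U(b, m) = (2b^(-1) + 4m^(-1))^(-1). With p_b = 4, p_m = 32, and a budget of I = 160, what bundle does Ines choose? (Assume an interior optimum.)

For CES with ρ = -1, MRS = (2/4)·(m/b)^2.
Tangency: set MRS = p_b/p_m = 4/32 = 0.125.
So (m/b)^2 = 0.25; taking the square root, m/b = 0.5, i.e. m = 0.5·b.
Substitute into the budget 4·b + 32·m = 160: 20·b = 160, so b* = 8 and m* = 0.5·8 = 4.

b* = 8, m* = 4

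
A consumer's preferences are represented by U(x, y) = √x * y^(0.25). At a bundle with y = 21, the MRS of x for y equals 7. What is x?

MU_x = 0.5·x^(-0.5)·y^(0.25) and MU_y = 0.25·√x·y^(-0.75).
MRS = MU_x/MU_y = (2)·y/x.
Substitute y = 21: MRS = 42/x. Setting 42/x = 7 gives x = 42/7 = 6.

x = 6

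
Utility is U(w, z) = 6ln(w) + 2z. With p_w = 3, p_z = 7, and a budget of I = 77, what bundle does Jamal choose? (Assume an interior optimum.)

w* = 7, z* = 8

MU_w = 6/w, MU_z = 2.
MRS = 6/w ÷ 2.
Tangency: set MRS = p_w/p_z = 3/7.
MRS depends only on w: 3/w = 3/7 ⇒ w* = 3/(3/7) = 7.
From the budget, 7·z = 77 − 3·7 = 56, so z* = 8.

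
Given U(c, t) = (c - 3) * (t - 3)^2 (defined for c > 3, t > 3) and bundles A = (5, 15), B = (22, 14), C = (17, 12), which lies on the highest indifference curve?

Bundle B

Evaluate utility at each bundle:
U(A) = 288.
U(B) = 2299.
U(C) = 1134.
Highest utility is B, so B ≻ C ≻ A.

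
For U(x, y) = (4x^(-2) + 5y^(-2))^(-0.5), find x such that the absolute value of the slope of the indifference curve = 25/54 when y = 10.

x = 12

For CES with ρ = -2, MRS = (4/5)·(y/x)^3.
Setting (4/5)·(10/x)^3 = 25/54 gives (10/x)^3 = 125/216, so 10/x = 5/6 and x = 12.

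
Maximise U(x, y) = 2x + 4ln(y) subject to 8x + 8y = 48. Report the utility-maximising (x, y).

x* = 4, y* = 2

MU_x = 2, MU_y = 4/y.
MRS = 2 ÷ (4/y).
Tangency: set MRS = p_x/p_y = 8/8 = 1.
MRS depends only on y: 0.5·y = 1 ⇒ y* = 1/0.5 = 2.
From the budget, 8·x = 48 − 8·2 = 32, so x* = 4.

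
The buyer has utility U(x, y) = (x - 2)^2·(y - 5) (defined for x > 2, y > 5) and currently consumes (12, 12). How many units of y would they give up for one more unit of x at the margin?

MU_x = 2·(x−2)·(y−5), MU_y = (x−2)^2.
MRS = (2/1)·(y−5)/(x−2).
At (12, 12): MRS = 1.4.
So at (12, 12) the consumer would give up 1.4 units of y for one more unit of x.

MRS = 1.4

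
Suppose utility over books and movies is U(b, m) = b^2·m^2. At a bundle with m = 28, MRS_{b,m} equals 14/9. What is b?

MU_b = 2·b·m^2 and MU_m = 2·b^2·m.
MRS = MU_b/MU_m = m/b.
Substitute m = 28: MRS = 28/b. Setting 28/b = 14/9 gives b = 28/(14/9) = 18.

b = 18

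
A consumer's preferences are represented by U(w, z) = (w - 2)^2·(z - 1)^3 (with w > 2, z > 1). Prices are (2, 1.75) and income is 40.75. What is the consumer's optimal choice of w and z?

w* = 9, z* = 13

MU_w = 2·(w−2)·(z−1)^3, MU_z = 3·(w−2)^2·(z−1)^2.
MRS = (2/3)·(z−1)/(w−2).
Tangency: set MRS = p_w/p_z = 2/1.75 = 8/7.
So (2/3)·(z − 1)/(w − 2) = 8/7, i.e. (z − 1) = (12/7)·(w − 2).
Rewrite the budget in excess-of-subsistence terms: 2·(w − 2) + 1.75·(z − 1) = 40.75 − 2·2 − 1.75·1 = 35.
Substituting, 5·(w − 2) = 35, so w − 2 = 7 and w* = 9.
Then z − 1 = (12/7)·7 = 12, so z* = 13.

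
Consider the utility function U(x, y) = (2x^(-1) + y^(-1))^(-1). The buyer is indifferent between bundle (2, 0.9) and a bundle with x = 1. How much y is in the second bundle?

U depends on (x, y) only through S = 2x^(-1) + y^(-1), so equal utility means equal S. At (2, 0.9): S = 19/9.
With x = 1: 2·1^(-1) = 2, so y^(-1) = 19/9 − 2 = 1/9.
Hence y = 1/(1/9) = 9.
Check: U(1, 9) = 0.4737.

y = 9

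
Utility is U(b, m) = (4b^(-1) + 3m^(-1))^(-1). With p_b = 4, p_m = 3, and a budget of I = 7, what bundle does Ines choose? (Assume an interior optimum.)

b* = 1, m* = 1

For CES with ρ = -1, MRS = (4/3)·(m/b)^2.
Tangency: set MRS = p_b/p_m = 4/3.
So (m/b)^2 = 1; taking the square root, m/b = 1, i.e. m = b.
Substitute into the budget 4·b + 3·m = 7: 7·b = 7, so b* = 1 and m* = 1.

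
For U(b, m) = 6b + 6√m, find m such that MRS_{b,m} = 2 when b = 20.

MU_b = 6, MU_m = 6/(2√m).
MRS = 6 ÷ (6/(2√m)).
MRS depends only on m: 2·√m = 2 ⇒ √m = 2/2 = 1 ⇒ m = 1.

m = 1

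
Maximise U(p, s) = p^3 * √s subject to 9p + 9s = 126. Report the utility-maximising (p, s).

MU_p = 3·p^2·√s and MU_s = 0.5·p^3·s^(-0.5).
MRS = MU_p/MU_s = (6)·s/p.
Tangency: set MRS = p_p/p_s = 9/9 = 1.
So (6)·s/p = 1, i.e. s = (1/6)·p.
Substitute into the budget 9·p + 9·s = 126: 10.5·p = 126, so p* = 12.
Then s* = (1/6)·12 = 2.

p* = 12, s* = 2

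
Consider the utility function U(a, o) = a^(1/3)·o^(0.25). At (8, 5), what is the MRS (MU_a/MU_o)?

MRS = 5/6

MU_a = 1/3·a^(-2/3)·o^(0.25) and MU_o = 0.25·a^(1/3)·o^(-0.75).
MRS = MU_a/MU_o = (4/3)·o/a.
At (8, 5): MRS = 5/6.
The indifference curve has slope −5/6 at this bundle.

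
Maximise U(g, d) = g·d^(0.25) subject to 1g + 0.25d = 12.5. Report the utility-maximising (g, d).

g* = 10, d* = 10

MU_g = d^(0.25) and MU_d = 0.25·g·d^(-0.75).
MRS = MU_g/MU_d = (4)·d/g.
Tangency: set MRS = p_g/p_d = 1/0.25 = 4.
So (4)·d/g = 4, i.e. d = g.
Substitute into the budget 1·g + 0.25·d = 12.5: 1.25·g = 12.5, so g* = 10.
Then d* = 10.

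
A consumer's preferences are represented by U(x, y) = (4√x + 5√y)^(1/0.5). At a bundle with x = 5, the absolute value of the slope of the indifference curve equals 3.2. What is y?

For CES with ρ = 0.5, MRS = (4/5)·√(y/x).
Setting (4/5)·√(y/5) = 3.2 gives √(y/5) = 4, so y/5 = 16 and y = 80.

y = 80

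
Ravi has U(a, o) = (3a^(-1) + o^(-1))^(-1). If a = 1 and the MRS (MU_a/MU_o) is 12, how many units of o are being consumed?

For CES with ρ = -1, MRS = (3/1)·(o/a)^2.
Setting (3/1)·(o/1)^2 = 12 gives (o/1)^2 = 4, so o/1 = 2 and o = 2.

o = 2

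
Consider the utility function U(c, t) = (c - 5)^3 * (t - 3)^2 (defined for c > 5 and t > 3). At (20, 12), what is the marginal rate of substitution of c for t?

MRS = 0.9

MU_c = 3·(c−5)^2·(t−3)^2, MU_t = 2·(c−5)^3·(t−3).
MRS = (3/2)·(t−3)/(c−5).
At (20, 12): MRS = 0.9.
The indifference curve has slope −0.9 at this bundle.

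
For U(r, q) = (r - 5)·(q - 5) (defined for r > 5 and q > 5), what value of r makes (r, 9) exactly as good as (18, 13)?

r = 31

U(18, 13) = 104.
Set U(r, 9) = 104 and solve.
With q = 9: (9 − 5) = 4, so (r − 5) = 104/4 = 26.
So r = 5 + 26 = 31.
Check: U(31, 9) = 104.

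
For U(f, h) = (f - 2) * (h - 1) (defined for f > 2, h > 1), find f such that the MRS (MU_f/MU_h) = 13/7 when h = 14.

MU_f = (h−1), MU_h = (f−2).
MRS = (h−1)/(f−2).
Substitute h = 14: MRS = 13/(f − 2). Setting this equal to 13/7 gives f − 2 = 13/(13/7) = 7, so f = 9.

f = 9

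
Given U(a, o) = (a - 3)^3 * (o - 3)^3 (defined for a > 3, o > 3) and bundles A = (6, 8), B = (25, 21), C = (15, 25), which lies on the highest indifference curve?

Evaluate utility at each bundle:
U(A) = 3375.
U(B) = 62099136.
U(C) = 18399744.
Highest utility is B, so B ≻ C ≻ A.

Bundle B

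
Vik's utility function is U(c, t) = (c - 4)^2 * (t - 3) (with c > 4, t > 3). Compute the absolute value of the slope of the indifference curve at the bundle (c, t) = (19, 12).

MRS = 1.2

MU_c = 2·(c−4)·(t−3), MU_t = (c−4)^2.
MRS = (2/1)·(t−3)/(c−4).
At (19, 12): MRS = 1.2.
The indifference curve has slope −1.2 at this bundle.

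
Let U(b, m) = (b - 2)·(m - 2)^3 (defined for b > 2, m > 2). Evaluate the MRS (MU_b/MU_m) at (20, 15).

MRS = 13/54

MU_b = (m−2)^3, MU_m = 3·(b−2)·(m−2)^2.
MRS = (1/3)·(m−2)/(b−2).
At (20, 15): MRS = 13/54.
The indifference curve has slope −13/54 at this bundle.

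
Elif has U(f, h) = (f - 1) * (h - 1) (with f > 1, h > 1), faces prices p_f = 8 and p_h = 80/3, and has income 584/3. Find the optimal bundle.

MU_f = (h−1), MU_h = (f−1).
MRS = (h−1)/(f−1).
Tangency: set MRS = p_f/p_h = 8/(80/3) = 0.3.
So (h − 1)/(f − 1) = 0.3, i.e. (h − 1) = 0.3·(f − 1).
Rewrite the budget in excess-of-subsistence terms: 8·(f − 1) + (80/3)·(h − 1) = 584/3 − 8·1 − (80/3)·1 = 160.
Substituting, 16·(f − 1) = 160, so f − 1 = 10 and f* = 11.
Then h − 1 = 0.3·10 = 3, so h* = 4.

f* = 11, h* = 4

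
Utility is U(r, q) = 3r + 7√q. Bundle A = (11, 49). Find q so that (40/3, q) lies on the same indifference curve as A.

U(11, 49) = 82.
Set U(40/3, q) = 82 and solve.
With r = 40/3: 7√q = 82 − 3·40/3 = 42, so √q = 6 and q = 36.
Check: U(40/3, 36) = 82.

q = 36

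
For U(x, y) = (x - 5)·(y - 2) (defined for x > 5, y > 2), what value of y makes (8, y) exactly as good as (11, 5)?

U(11, 5) = 18.
Set U(8, y) = 18 and solve.
With x = 8: (8 − 5) = 3, so (y − 2) = 18/3 = 6.
So y = 2 + 6 = 8.
Check: U(8, 8) = 18.

y = 8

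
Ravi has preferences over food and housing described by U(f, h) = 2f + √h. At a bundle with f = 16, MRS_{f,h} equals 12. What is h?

h = 9

MU_f = 2, MU_h = 1/(2√h).
MRS = 2 ÷ (1/(2√h)).
MRS depends only on h: 4·√h = 12 ⇒ √h = 12/4 = 3 ⇒ h = 9.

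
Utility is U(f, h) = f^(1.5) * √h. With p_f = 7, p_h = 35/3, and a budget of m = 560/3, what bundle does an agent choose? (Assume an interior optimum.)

f* = 20, h* = 4

MU_f = 1.5·√f·√h and MU_h = 0.5·f^(1.5)·h^(-0.5).
MRS = MU_f/MU_h = (3)·h/f.
Tangency: set MRS = p_f/p_h = 7/(35/3) = 0.6.
So (3)·h/f = 0.6, i.e. h = 0.2·f.
Substitute into the budget 7·f + (35/3)·h = 560/3: (28/3)·f = 560/3, so f* = 20.
Then h* = 0.2·20 = 4.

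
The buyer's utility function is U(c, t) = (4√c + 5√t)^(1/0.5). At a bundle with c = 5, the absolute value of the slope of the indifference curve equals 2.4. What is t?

For CES with ρ = 0.5, MRS = (4/5)·√(t/c).
Setting (4/5)·√(t/5) = 2.4 gives √(t/5) = 3, so t/5 = 9 and t = 45.

t = 45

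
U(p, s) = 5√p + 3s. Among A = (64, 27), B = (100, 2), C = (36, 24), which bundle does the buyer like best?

Bundle A

Evaluate utility at each bundle:
U(A) = 121.000.
U(B) = 56.000.
U(C) = 102.000.
Highest utility is A, so A ≻ C ≻ B.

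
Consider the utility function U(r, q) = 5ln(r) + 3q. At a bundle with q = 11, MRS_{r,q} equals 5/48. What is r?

MU_r = 5/r, MU_q = 3.
MRS = 5/r ÷ 3.
MRS depends only on r: (5/3)/r = 5/48 ⇒ r = (5/3)/(5/48) = 16.

r = 16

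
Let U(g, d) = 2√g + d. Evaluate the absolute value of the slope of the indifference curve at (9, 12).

MRS = 1/3

MU_g = 2/(2√g), MU_d = 1.
MRS = 2/(2√g) ÷ 1.
At (9, 12): MRS = 1/3.
That is, one extra unit of g is worth 1/3 units of d at the margin.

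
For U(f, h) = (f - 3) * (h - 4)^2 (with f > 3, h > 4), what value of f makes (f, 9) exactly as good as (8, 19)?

U(8, 19) = 1125.
Set U(f, 9) = 1125 and solve.
With h = 9: (9 − 4)^2 = 25, so (f − 3) = 1125/25 = 45.
So f = 3 + 45 = 48.
Check: U(48, 9) = 1125.

f = 48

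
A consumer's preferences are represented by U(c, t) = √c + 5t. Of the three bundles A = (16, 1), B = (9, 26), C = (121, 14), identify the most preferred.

Evaluate utility at each bundle:
U(A) = 9.000.
U(B) = 133.000.
U(C) = 81.000.
Highest utility is B, so B ≻ C ≻ A.

Bundle B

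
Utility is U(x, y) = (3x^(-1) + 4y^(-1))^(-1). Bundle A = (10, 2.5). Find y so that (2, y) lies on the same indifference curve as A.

U depends on (x, y) only through S = 3x^(-1) + 4y^(-1), so equal utility means equal S. At (10, 2.5): S = 1.9.
With x = 2: 3·2^(-1) = 1.5, so 4y^(-1) = 1.9 − 1.5 = 0.4, i.e. y^(-1) = 0.1.
Hence y = 1/0.1 = 10.
Check: U(2, 10) = 0.5263.

y = 10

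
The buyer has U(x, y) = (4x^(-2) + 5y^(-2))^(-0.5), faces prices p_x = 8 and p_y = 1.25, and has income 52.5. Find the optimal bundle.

For CES with ρ = -2, MRS = (4/5)·(y/x)^3.
Tangency: set MRS = p_x/p_y = 8/1.25 = 6.4.
So (y/x)^3 = 8; taking the cube root, y/x = 2, i.e. y = 2·x.
Substitute into the budget 8·x + 1.25·y = 52.5: 10.5·x = 52.5, so x* = 5 and y* = 2·5 = 10.

x* = 5, y* = 10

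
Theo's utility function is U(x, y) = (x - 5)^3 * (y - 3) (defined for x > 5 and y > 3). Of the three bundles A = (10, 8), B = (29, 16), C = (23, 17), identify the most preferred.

Bundle B

Evaluate utility at each bundle:
U(A) = 625.
U(B) = 179712.
U(C) = 81648.
Highest utility is B, so B ≻ C ≻ A.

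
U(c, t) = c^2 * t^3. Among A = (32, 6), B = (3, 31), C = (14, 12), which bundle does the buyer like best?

Bundle C

Evaluate utility at each bundle:
U(A) = 221184.
U(B) = 268119.
U(C) = 338688.
Highest utility is C, so C ≻ B ≻ A.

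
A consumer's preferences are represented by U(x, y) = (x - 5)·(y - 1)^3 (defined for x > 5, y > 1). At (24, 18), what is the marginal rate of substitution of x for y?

MRS = 17/57

MU_x = (y−1)^3, MU_y = 3·(x−5)·(y−1)^2.
MRS = (1/3)·(y−1)/(x−5).
At (24, 18): MRS = 17/57.
The indifference curve has slope −17/57 at this bundle.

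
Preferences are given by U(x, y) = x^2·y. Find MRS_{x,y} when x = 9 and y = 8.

MU_x = 2·x·y and MU_y = x^2.
MRS = MU_x/MU_y = (2/1)·y/x.
At (9, 8): MRS = 16/9.
The indifference curve has slope −16/9 at this bundle.

MRS = 16/9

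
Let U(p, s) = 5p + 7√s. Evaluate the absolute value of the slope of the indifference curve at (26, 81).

MRS = 90/7

MU_p = 5, MU_s = 7/(2√s).
MRS = 5 ÷ (7/(2√s)).
At (26, 81): MRS = 90/7.
That is, one extra unit of p is worth 90/7 units of s at the margin.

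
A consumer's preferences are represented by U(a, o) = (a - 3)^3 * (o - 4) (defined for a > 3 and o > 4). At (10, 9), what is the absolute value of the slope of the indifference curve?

MU_a = 3·(a−3)^2·(o−4), MU_o = (a−3)^3.
MRS = (3/1)·(o−4)/(a−3).
At (10, 9): MRS = 15/7.
So at (10, 9) the consumer would give up 15/7 units of o for one more unit of a.

MRS = 15/7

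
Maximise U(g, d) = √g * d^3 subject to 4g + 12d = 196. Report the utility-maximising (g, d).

g* = 7, d* = 14

MU_g = 0.5·g^(-0.5)·d^3 and MU_d = 3·√g·d^2.
MRS = MU_g/MU_d = (1/6)·d/g.
Tangency: set MRS = p_g/p_d = 4/12 = 1/3.
So (1/6)·d/g = 1/3, i.e. d = 2·g.
Substitute into the budget 4·g + 12·d = 196: 28·g = 196, so g* = 7.
Then d* = 2·7 = 14.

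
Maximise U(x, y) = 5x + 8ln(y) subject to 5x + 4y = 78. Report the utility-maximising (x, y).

MU_x = 5, MU_y = 8/y.
MRS = 5 ÷ (8/y).
Tangency: set MRS = p_x/p_y = 5/4 = 1.25.
MRS depends only on y: 0.625·y = 1.25 ⇒ y* = 1.25/0.625 = 2.
From the budget, 5·x = 78 − 4·2 = 70, so x* = 14.

x* = 14, y* = 2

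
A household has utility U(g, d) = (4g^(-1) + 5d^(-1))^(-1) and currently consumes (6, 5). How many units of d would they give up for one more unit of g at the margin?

For CES with ρ = -1, MRS = (4/5)·(d/g)^2.
At (6, 5): MRS = 5/9.
That is, one extra unit of g is worth 5/9 units of d at the margin.

MRS = 5/9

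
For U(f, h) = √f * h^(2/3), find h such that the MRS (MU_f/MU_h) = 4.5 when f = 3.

MU_f = 0.5·f^(-0.5)·h^(2/3) and MU_h = 2/3·√f·h^(-1/3).
MRS = MU_f/MU_h = (0.75)·h/f.
Substitute f = 3: MRS = h/4. Setting h/4 = 4.5 gives h = 4.5·4 = 18.

h = 18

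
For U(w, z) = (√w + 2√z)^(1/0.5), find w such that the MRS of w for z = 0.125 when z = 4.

w = 64

For CES with ρ = 0.5, MRS = (1/2)·√(z/w).
Setting (1/2)·√(4/w) = 0.125 gives √(4/w) = 0.25, so 4/w = 1/16 and w = 64.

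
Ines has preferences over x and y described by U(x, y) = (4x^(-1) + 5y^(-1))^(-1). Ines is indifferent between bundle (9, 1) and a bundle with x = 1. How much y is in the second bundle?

U depends on (x, y) only through S = 4x^(-1) + 5y^(-1), so equal utility means equal S. At (9, 1): S = 49/9.
With x = 1: 4·1^(-1) = 4, so 5y^(-1) = 49/9 − 4 = 13/9, i.e. y^(-1) = 13/45.
Hence y = 1/(13/45) = 45/13.
Check: U(1, 45/13) = 0.1837.

y = 45/13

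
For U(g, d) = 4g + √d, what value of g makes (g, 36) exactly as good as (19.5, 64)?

g = 20

U(19.5, 64) = 86.
Set U(g, 36) = 86 and solve.
With d = 36: √36 = 6, so 4g = 86 − 6 = 80 and g = 20.
Check: U(20, 36) = 86.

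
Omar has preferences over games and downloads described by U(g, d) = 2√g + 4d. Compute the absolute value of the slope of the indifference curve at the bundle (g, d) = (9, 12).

MU_g = 2/(2√g), MU_d = 4.
MRS = 2/(2√g) ÷ 4.
At (9, 12): MRS = 1/12.
So at (9, 12) the consumer would give up 1/12 units of d for one more unit of g.

MRS = 1/12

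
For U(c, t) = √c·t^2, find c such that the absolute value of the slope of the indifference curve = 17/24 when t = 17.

c = 6

MU_c = 0.5·c^(-0.5)·t^2 and MU_t = 2·√c·t.
MRS = MU_c/MU_t = (0.25)·t/c.
Substitute t = 17: MRS = 4.25/c. Setting 4.25/c = 17/24 gives c = 4.25/(17/24) = 6.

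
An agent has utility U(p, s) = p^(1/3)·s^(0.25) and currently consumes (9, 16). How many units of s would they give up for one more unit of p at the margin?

MU_p = 1/3·p^(-2/3)·s^(0.25) and MU_s = 0.25·p^(1/3)·s^(-0.75).
MRS = MU_p/MU_s = (4/3)·s/p.
At (9, 16): MRS = 64/27.
That is, one extra unit of p is worth 64/27 units of s at the margin.

MRS = 64/27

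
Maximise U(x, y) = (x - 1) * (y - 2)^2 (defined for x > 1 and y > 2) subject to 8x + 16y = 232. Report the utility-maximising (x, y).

MU_x = (y−2)^2, MU_y = 2·(x−1)·(y−2).
MRS = (1/2)·(y−2)/(x−1).
Tangency: set MRS = p_x/p_y = 8/16 = 0.5.
So (1/2)·(y − 2)/(x − 1) = 0.5, i.e. (y − 2) = (x − 1).
Rewrite the budget in excess-of-subsistence terms: 8·(x − 1) + 16·(y − 2) = 232 − 8·1 − 16·2 = 192.
Substituting, 24·(x − 1) = 192, so x − 1 = 8 and x* = 9.
Then y − 2 = 8, so y* = 10.

x* = 9, y* = 10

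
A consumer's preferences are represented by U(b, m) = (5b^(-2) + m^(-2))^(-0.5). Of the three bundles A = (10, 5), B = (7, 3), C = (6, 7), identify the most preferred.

Evaluate utility at each bundle:
U(A) = 3.333.
U(B) = 2.166.
U(C) = 2.506.
Highest utility is A, so A ≻ C ≻ B.

Bundle A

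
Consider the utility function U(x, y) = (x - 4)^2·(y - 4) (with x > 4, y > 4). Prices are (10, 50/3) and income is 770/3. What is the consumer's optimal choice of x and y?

x* = 14, y* = 7

MU_x = 2·(x−4)·(y−4), MU_y = (x−4)^2.
MRS = (2/1)·(y−4)/(x−4).
Tangency: set MRS = p_x/p_y = 10/(50/3) = 0.6.
So (2/1)·(y − 4)/(x − 4) = 0.6, i.e. (y − 4) = 0.3·(x − 4).
Rewrite the budget in excess-of-subsistence terms: 10·(x − 4) + (50/3)·(y − 4) = 770/3 − 10·4 − (50/3)·4 = 150.
Substituting, 15·(x − 4) = 150, so x − 4 = 10 and x* = 14.
Then y − 4 = 0.3·10 = 3, so y* = 7.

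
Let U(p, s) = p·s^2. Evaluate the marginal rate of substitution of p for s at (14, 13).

MRS = 13/28

MU_p = s^2 and MU_s = 2·p·s.
MRS = MU_p/MU_s = (1/2)·s/p.
At (14, 13): MRS = 13/28.
That is, one extra unit of p is worth 13/28 units of s at the margin.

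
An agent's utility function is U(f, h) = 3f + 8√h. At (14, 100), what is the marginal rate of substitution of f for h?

MU_f = 3, MU_h = 8/(2√h).
MRS = 3 ÷ (8/(2√h)).
At (14, 100): MRS = 7.5.
The indifference curve has slope −7.5 at this bundle.

MRS = 7.5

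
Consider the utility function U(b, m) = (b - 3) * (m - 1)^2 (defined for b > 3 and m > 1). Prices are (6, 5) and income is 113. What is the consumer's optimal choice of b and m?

MU_b = (m−1)^2, MU_m = 2·(b−3)·(m−1).
MRS = (1/2)·(m−1)/(b−3).
Tangency: set MRS = p_b/p_m = 6/5 = 1.2.
So (1/2)·(m − 1)/(b − 3) = 1.2, i.e. (m − 1) = 2.4·(b − 3).
Rewrite the budget in excess-of-subsistence terms: 6·(b − 3) + 5·(m − 1) = 113 − 6·3 − 5·1 = 90.
Substituting, 18·(b − 3) = 90, so b − 3 = 5 and b* = 8.
Then m − 1 = 2.4·5 = 12, so m* = 13.

b* = 8, m* = 13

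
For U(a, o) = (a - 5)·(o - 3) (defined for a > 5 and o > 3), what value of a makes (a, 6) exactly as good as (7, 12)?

U(7, 12) = 18.
Set U(a, 6) = 18 and solve.
With o = 6: (6 − 3) = 3, so (a − 5) = 18/3 = 6.
So a = 5 + 6 = 11.
Check: U(11, 6) = 18.

a = 11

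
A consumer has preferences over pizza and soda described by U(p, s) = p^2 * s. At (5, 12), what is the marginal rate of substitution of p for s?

MRS = 4.8

MU_p = 2·p·s and MU_s = p^2.
MRS = MU_p/MU_s = (2/1)·s/p.
At (5, 12): MRS = 4.8.
The indifference curve has slope −4.8 at this bundle.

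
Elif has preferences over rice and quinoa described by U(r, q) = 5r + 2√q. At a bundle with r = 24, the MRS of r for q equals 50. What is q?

MU_r = 5, MU_q = 2/(2√q).
MRS = 5 ÷ (2/(2√q)).
MRS depends only on q: 5·√q = 50 ⇒ √q = 50/5 = 10 ⇒ q = 100.

q = 100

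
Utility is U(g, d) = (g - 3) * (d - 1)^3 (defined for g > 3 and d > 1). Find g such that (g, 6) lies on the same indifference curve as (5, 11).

U(5, 11) = 2000.
Set U(g, 6) = 2000 and solve.
With d = 6: (6 − 1)^3 = 125, so (g − 3) = 2000/125 = 16.
So g = 3 + 16 = 19.
Check: U(19, 6) = 2000.

g = 19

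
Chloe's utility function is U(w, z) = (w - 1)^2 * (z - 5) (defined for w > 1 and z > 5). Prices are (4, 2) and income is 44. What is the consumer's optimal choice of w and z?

w* = 6, z* = 10

MU_w = 2·(w−1)·(z−5), MU_z = (w−1)^2.
MRS = (2/1)·(z−5)/(w−1).
Tangency: set MRS = p_w/p_z = 4/2 = 2.
So (2/1)·(z − 5)/(w − 1) = 2, i.e. (z − 5) = (w − 1).
Rewrite the budget in excess-of-subsistence terms: 4·(w − 1) + 2·(z − 5) = 44 − 4·1 − 2·5 = 30.
Substituting, 6·(w − 1) = 30, so w − 1 = 5 and w* = 6.
Then z − 5 = 5, so z* = 10.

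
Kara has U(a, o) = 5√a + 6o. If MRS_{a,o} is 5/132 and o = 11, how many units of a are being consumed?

a = 121

MU_a = 5/(2√a), MU_o = 6.
MRS = 5/(2√a) ÷ 6.
MRS depends only on a: (5/12)/√a = 5/132 ⇒ √a = (5/12)/(5/132) = 11 ⇒ a = 121.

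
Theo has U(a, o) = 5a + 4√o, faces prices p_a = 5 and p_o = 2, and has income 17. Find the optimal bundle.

a* = 3, o* = 1

MU_a = 5, MU_o = 4/(2√o).
MRS = 5 ÷ (4/(2√o)).
Tangency: set MRS = p_a/p_o = 5/2 = 2.5.
MRS depends only on o: 2.5·√o = 2.5 ⇒ √o = 2.5/2.5 = 1 ⇒ o* = 1.
From the budget, 5·a = 17 − 2·1 = 15, so a* = 3.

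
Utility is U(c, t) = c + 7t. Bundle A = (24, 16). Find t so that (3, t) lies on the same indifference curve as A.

U(24, 16) = 136.
Set U(3, t) = 136 and solve.
3 + 7t = 136 ⇒ 7t = 133 ⇒ t = 19.
Check: U(3, 19) = 136.

t = 19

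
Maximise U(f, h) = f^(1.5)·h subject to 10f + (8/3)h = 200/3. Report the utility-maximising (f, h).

f* = 4, h* = 10

MU_f = 1.5·√f·h and MU_h = f^(1.5).
MRS = MU_f/MU_h = (1.5)·h/f.
Tangency: set MRS = p_f/p_h = 10/(8/3) = 3.75.
So (1.5)·h/f = 3.75, i.e. h = 2.5·f.
Substitute into the budget 10·f + (8/3)·h = 200/3: (50/3)·f = 200/3, so f* = 4.
Then h* = 2.5·4 = 10.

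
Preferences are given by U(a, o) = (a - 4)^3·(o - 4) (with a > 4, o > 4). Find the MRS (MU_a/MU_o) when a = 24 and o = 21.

MU_a = 3·(a−4)^2·(o−4), MU_o = (a−4)^3.
MRS = (3/1)·(o−4)/(a−4).
At (24, 21): MRS = 2.55.
The indifference curve has slope −2.55 at this bundle.

MRS = 2.55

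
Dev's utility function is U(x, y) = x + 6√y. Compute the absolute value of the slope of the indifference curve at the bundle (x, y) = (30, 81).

MU_x = 1, MU_y = 6/(2√y).
MRS = 1 ÷ (6/(2√y)).
At (30, 81): MRS = 3.
That is, one extra unit of x is worth 3 units of y at the margin.

MRS = 3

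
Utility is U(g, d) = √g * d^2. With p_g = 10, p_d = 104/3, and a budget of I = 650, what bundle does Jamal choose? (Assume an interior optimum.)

g* = 13, d* = 15

MU_g = 0.5·g^(-0.5)·d^2 and MU_d = 2·√g·d.
MRS = MU_g/MU_d = (0.25)·d/g.
Tangency: set MRS = p_g/p_d = 10/(104/3) = 15/52.
So (0.25)·d/g = 15/52, i.e. d = (15/13)·g.
Substitute into the budget 10·g + (104/3)·d = 650: 50·g = 650, so g* = 13.
Then d* = (15/13)·13 = 15.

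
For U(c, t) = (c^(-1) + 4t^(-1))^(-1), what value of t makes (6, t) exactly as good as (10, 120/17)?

U depends on (c, t) only through S = c^(-1) + 4t^(-1), so equal utility means equal S. At (10, 120/17): S = 2/3.
With c = 6: 6^(-1) = 1/6, so 4t^(-1) = 2/3 − 1/6 = 0.5, i.e. t^(-1) = 0.125.
Hence t = 1/0.125 = 8.
Check: U(6, 8) = 1.5.

t = 8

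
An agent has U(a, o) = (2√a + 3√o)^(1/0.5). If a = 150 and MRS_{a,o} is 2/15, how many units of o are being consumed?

For CES with ρ = 0.5, MRS = (2/3)·√(o/a).
Setting (2/3)·√(o/150) = 2/15 gives √(o/150) = 0.2, so o/150 = 1/25 and o = 6.

o = 6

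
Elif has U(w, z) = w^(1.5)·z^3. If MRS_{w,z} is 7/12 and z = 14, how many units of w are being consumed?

MU_w = 1.5·√w·z^3 and MU_z = 3·w^(1.5)·z^2.
MRS = MU_w/MU_z = (0.5)·z/w.
Substitute z = 14: MRS = 7/w. Setting 7/w = 7/12 gives w = 7/(7/12) = 12.

w = 12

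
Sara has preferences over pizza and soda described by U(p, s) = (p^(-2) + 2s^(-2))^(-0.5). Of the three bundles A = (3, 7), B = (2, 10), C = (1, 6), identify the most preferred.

Bundle A

Evaluate utility at each bundle:
U(A) = 2.566.
U(B) = 1.925.
U(C) = 0.973.
Highest utility is A, so A ≻ B ≻ C.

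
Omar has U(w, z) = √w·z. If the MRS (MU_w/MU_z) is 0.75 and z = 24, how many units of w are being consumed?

MU_w = 0.5·w^(-0.5)·z and MU_z = √w.
MRS = MU_w/MU_z = (0.5)·z/w.
Substitute z = 24: MRS = 12/w. Setting 12/w = 0.75 gives w = 12/0.75 = 16.

w = 16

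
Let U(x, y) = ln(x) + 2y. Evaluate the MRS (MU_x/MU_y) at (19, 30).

MRS = 1/38

MU_x = 1/x, MU_y = 2.
MRS = 1/x ÷ 2.
At (19, 30): MRS = 1/38.
So at (19, 30) the consumer would give up 1/38 units of y for one more unit of x.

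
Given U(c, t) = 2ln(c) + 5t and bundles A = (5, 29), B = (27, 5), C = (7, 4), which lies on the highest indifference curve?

Bundle A

Evaluate utility at each bundle:
U(A) = 148.219.
U(B) = 31.592.
U(C) = 23.892.
Highest utility is A, so A ≻ B ≻ C.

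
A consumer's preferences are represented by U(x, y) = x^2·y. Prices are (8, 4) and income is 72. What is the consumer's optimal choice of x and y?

MU_x = 2·x·y and MU_y = x^2.
MRS = MU_x/MU_y = (2/1)·y/x.
Tangency: set MRS = p_x/p_y = 8/4 = 2.
So (2/1)·y/x = 2, i.e. y = x.
Substitute into the budget 8·x + 4·y = 72: 12·x = 72, so x* = 6.
Then y* = 6.

x* = 6, y* = 6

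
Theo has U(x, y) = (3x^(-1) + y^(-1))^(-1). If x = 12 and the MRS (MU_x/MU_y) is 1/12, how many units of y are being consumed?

y = 2

For CES with ρ = -1, MRS = (3/1)·(y/x)^2.
Setting (3/1)·(y/12)^2 = 1/12 gives (y/12)^2 = 1/36, so y/12 = 1/6 and y = 2.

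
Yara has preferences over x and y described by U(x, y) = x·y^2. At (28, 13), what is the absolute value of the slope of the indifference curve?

MRS = 13/56

MU_x = y^2 and MU_y = 2·x·y.
MRS = MU_x/MU_y = (1/2)·y/x.
At (28, 13): MRS = 13/56.
So at (28, 13) the consumer would give up 13/56 units of y for one more unit of x.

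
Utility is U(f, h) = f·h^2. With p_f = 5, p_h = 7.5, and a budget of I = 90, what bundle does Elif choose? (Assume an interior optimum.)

MU_f = h^2 and MU_h = 2·f·h.
MRS = MU_f/MU_h = (1/2)·h/f.
Tangency: set MRS = p_f/p_h = 5/7.5 = 2/3.
So (1/2)·h/f = 2/3, i.e. h = (4/3)·f.
Substitute into the budget 5·f + 7.5·h = 90: 15·f = 90, so f* = 6.
Then h* = (4/3)·6 = 8.

f* = 6, h* = 8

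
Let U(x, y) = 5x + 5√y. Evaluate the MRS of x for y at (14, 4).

MRS = 4

MU_x = 5, MU_y = 5/(2√y).
MRS = 5 ÷ (5/(2√y)).
At (14, 4): MRS = 4.
So at (14, 4) the consumer would give up 4 units of y for one more unit of x.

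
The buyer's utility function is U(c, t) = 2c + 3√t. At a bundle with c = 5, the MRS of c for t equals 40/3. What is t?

t = 100

MU_c = 2, MU_t = 3/(2√t).
MRS = 2 ÷ (3/(2√t)).
MRS depends only on t: (4/3)·√t = 40/3 ⇒ √t = (40/3)/(4/3) = 10 ⇒ t = 100.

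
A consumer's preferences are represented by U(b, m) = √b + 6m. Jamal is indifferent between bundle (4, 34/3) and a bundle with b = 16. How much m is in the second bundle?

m = 11

U(4, 34/3) = 70.
Set U(16, m) = 70 and solve.
With b = 16: √16 = 4, so 6m = 70 − 4 = 66 and m = 11.
Check: U(16, 11) = 70.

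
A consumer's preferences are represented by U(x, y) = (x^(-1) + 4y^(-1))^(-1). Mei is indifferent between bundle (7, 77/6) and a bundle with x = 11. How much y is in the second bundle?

U depends on (x, y) only through S = x^(-1) + 4y^(-1), so equal utility means equal S. At (7, 77/6): S = 5/11.
With x = 11: 11^(-1) = 1/11, so 4y^(-1) = 5/11 − 1/11 = 4/11, i.e. y^(-1) = 1/11.
Hence y = 1/(1/11) = 11.
Check: U(11, 11) = 2.2.

y = 11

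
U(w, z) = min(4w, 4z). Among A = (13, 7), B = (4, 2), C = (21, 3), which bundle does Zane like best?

Evaluate utility at each bundle:
U(A) = 28.
U(B) = 8.
U(C) = 12.
Highest utility is A, so A ≻ C ≻ B.

Bundle A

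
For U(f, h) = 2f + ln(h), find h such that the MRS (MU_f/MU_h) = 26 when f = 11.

h = 13

MU_f = 2, MU_h = 1/h.
MRS = 2 ÷ (1/h).
MRS depends only on h: 2·h = 26 ⇒ h = 26/2 = 13.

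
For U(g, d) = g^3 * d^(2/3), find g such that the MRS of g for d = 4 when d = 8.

g = 9

MU_g = 3·g^2·d^(2/3) and MU_d = 2/3·g^3·d^(-1/3).
MRS = MU_g/MU_d = (4.5)·d/g.
Substitute d = 8: MRS = 36/g. Setting 36/g = 4 gives g = 36/4 = 9.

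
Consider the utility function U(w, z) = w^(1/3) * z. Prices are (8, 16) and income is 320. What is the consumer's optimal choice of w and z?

w* = 10, z* = 15

MU_w = 1/3·w^(-2/3)·z and MU_z = w^(1/3).
MRS = MU_w/MU_z = (1/3)·z/w.
Tangency: set MRS = p_w/p_z = 8/16 = 0.5.
So (1/3)·z/w = 0.5, i.e. z = 1.5·w.
Substitute into the budget 8·w + 16·z = 320: 32·w = 320, so w* = 10.
Then z* = 1.5·10 = 15.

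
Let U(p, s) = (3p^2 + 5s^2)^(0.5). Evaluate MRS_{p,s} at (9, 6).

For CES with ρ = 2, MRS = (3/5)·(s/p)^(-1).
At (9, 6): MRS = 0.9.
That is, one extra unit of p is worth 0.9 units of s at the margin.

MRS = 0.9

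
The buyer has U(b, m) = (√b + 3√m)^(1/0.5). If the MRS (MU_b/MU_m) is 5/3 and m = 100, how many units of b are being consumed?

For CES with ρ = 0.5, MRS = (1/3)·√(m/b).
Setting (1/3)·√(100/b) = 5/3 gives √(100/b) = 5, so 100/b = 25 and b = 4.

b = 4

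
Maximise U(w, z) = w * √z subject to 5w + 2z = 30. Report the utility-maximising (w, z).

w* = 4, z* = 5

MU_w = √z and MU_z = 0.5·w·z^(-0.5).
MRS = MU_w/MU_z = (2)·z/w.
Tangency: set MRS = p_w/p_z = 5/2 = 2.5.
So (2)·z/w = 2.5, i.e. z = 1.25·w.
Substitute into the budget 5·w + 2·z = 30: 7.5·w = 30, so w* = 4.
Then z* = 1.25·4 = 5.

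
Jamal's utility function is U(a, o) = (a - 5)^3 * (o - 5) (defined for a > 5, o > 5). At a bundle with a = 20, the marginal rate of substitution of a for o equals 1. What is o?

o = 10

MU_a = 3·(a−5)^2·(o−5), MU_o = (a−5)^3.
MRS = (3/1)·(o−5)/(a−5).
Substitute a = 20: MRS = (o − 5)/5. Setting this equal to 1 gives o − 5 = 1·5 = 5, so o = 10.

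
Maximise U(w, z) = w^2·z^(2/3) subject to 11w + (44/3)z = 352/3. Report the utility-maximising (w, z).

MU_w = 2·w·z^(2/3) and MU_z = 2/3·w^2·z^(-1/3).
MRS = MU_w/MU_z = (3)·z/w.
Tangency: set MRS = p_w/p_z = 11/(44/3) = 0.75.
So (3)·z/w = 0.75, i.e. z = 0.25·w.
Substitute into the budget 11·w + (44/3)·z = 352/3: (44/3)·w = 352/3, so w* = 8.
Then z* = 0.25·8 = 2.

w* = 8, z* = 2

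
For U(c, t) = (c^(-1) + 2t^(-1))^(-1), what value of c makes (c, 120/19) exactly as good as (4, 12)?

U depends on (c, t) only through S = c^(-1) + 2t^(-1), so equal utility means equal S. At (4, 12): S = 5/12.
With t = 120/19: 2·(120/19)^(-1) = 19/60, so c^(-1) = 5/12 − 19/60 = 0.1.
Hence c = 1/0.1 = 10.
Check: U(10, 120/19) = 2.4.

c = 10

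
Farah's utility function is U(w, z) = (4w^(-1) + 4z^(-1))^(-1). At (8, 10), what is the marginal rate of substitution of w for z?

For CES with ρ = -1, MRS = (z/w)^2.
At (8, 10): MRS = 25/16.
So at (8, 10) the consumer would give up 25/16 units of z for one more unit of w.

MRS = 25/16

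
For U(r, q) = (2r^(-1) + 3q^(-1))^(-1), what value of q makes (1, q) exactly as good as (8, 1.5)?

U depends on (r, q) only through S = 2r^(-1) + 3q^(-1), so equal utility means equal S. At (8, 1.5): S = 2.25.
With r = 1: 2·1^(-1) = 2, so 3q^(-1) = 2.25 − 2 = 0.25, i.e. q^(-1) = 1/12.
Hence q = 1/(1/12) = 12.
Check: U(1, 12) = 0.4444.

q = 12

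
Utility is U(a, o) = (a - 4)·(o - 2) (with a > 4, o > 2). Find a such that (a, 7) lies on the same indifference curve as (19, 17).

U(19, 17) = 225.
Set U(a, 7) = 225 and solve.
With o = 7: (7 − 2) = 5, so (a − 4) = 225/5 = 45.
So a = 4 + 45 = 49.
Check: U(49, 7) = 225.

a = 49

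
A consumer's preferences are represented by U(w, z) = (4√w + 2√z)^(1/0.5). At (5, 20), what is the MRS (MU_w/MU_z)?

MRS = 4

For CES with ρ = 0.5, MRS = (4/2)·√(z/w).
At (5, 20): MRS = 4.
The indifference curve has slope −4 at this bundle.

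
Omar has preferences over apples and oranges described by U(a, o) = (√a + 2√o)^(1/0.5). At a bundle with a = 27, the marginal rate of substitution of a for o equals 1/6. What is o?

For CES with ρ = 0.5, MRS = (1/2)·√(o/a).
Setting (1/2)·√(o/27) = 1/6 gives √(o/27) = 1/3, so o/27 = 1/9 and o = 3.

o = 3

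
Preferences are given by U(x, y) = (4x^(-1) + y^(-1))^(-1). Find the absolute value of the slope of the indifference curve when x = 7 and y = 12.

For CES with ρ = -1, MRS = (4/1)·(y/x)^2.
At (7, 12): MRS = 576/49.
So at (7, 12) the consumer would give up 576/49 units of y for one more unit of x.

MRS = 576/49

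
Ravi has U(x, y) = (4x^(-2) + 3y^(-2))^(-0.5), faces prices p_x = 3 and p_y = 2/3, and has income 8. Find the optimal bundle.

For CES with ρ = -2, MRS = (4/3)·(y/x)^3.
Tangency: set MRS = p_x/p_y = 3/(2/3) = 4.5.
So (y/x)^3 = 3.375; taking the cube root, y/x = 1.5, i.e. y = 1.5·x.
Substitute into the budget 3·x + (2/3)·y = 8: 4·x = 8, so x* = 2 and y* = 1.5·2 = 3.

x* = 2, y* = 3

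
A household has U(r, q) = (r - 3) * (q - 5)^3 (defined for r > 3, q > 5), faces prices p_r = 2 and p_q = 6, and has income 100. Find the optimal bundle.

MU_r = (q−5)^3, MU_q = 3·(r−3)·(q−5)^2.
MRS = (1/3)·(q−5)/(r−3).
Tangency: set MRS = p_r/p_q = 2/6 = 1/3.
So (1/3)·(q − 5)/(r − 3) = 1/3, i.e. (q − 5) = (r − 3).
Rewrite the budget in excess-of-subsistence terms: 2·(r − 3) + 6·(q − 5) = 100 − 2·3 − 6·5 = 64.
Substituting, 8·(r − 3) = 64, so r − 3 = 8 and r* = 11.
Then q − 5 = 8, so q* = 13.

r* = 11, q* = 13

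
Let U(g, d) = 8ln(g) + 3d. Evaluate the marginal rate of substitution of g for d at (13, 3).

MU_g = 8/g, MU_d = 3.
MRS = 8/g ÷ 3.
At (13, 3): MRS = 8/39.
So at (13, 3) the consumer would give up 8/39 units of d for one more unit of g.

MRS = 8/39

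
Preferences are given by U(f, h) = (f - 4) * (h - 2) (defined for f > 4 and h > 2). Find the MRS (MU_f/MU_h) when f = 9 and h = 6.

MRS = 0.8

MU_f = (h−2), MU_h = (f−4).
MRS = (h−2)/(f−4).
At (9, 6): MRS = 0.8.
The indifference curve has slope −0.8 at this bundle.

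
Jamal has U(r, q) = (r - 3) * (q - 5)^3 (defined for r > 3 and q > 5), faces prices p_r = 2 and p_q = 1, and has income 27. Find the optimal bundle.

r* = 5, q* = 17

MU_r = (q−5)^3, MU_q = 3·(r−3)·(q−5)^2.
MRS = (1/3)·(q−5)/(r−3).
Tangency: set MRS = p_r/p_q = 2/1 = 2.
So (1/3)·(q − 5)/(r − 3) = 2, i.e. (q − 5) = 6·(r − 3).
Rewrite the budget in excess-of-subsistence terms: 2·(r − 3) + 1·(q − 5) = 27 − 2·3 − 1·5 = 16.
Substituting, 8·(r − 3) = 16, so r − 3 = 2 and r* = 5.
Then q − 5 = 6·2 = 12, so q* = 17.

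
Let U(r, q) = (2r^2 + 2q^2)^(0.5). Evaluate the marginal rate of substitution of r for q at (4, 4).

MRS = 1

For CES with ρ = 2, MRS = (q/r)^(-1).
At (4, 4): MRS = 1.
The indifference curve has slope −1 at this bundle.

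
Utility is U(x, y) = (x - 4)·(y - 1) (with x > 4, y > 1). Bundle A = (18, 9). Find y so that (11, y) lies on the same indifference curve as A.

y = 17

U(18, 9) = 112.
Set U(11, y) = 112 and solve.
With x = 11: (11 − 4) = 7, so (y − 1) = 112/7 = 16.
So y = 1 + 16 = 17.
Check: U(11, 17) = 112.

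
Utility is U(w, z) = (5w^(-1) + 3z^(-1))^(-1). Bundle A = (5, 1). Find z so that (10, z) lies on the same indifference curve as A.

z = 6/7

U depends on (w, z) only through S = 5w^(-1) + 3z^(-1), so equal utility means equal S. At (5, 1): S = 4.
With w = 10: 5·10^(-1) = 0.5, so 3z^(-1) = 4 − 0.5 = 3.5, i.e. z^(-1) = 7/6.
Hence z = 1/(7/6) = 6/7.
Check: U(10, 6/7) = 0.25.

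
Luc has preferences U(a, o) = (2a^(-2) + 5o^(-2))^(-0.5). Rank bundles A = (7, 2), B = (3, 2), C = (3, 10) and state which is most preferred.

Bundle C

Evaluate utility at each bundle:
U(A) = 0.880.
U(B) = 0.824.
U(C) = 1.917.
Highest utility is C, so C ≻ A ≻ B.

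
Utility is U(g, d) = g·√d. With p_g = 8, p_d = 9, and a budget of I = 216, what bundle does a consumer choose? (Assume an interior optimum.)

MU_g = √d and MU_d = 0.5·g·d^(-0.5).
MRS = MU_g/MU_d = (2)·d/g.
Tangency: set MRS = p_g/p_d = 8/9.
So (2)·d/g = 8/9, i.e. d = (4/9)·g.
Substitute into the budget 8·g + 9·d = 216: 12·g = 216, so g* = 18.
Then d* = (4/9)·18 = 8.

g* = 18, d* = 8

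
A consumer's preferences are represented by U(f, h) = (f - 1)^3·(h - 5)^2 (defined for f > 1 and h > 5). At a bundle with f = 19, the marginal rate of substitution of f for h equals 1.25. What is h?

h = 20

MU_f = 3·(f−1)^2·(h−5)^2, MU_h = 2·(f−1)^3·(h−5).
MRS = (3/2)·(h−5)/(f−1).
Substitute f = 19: MRS = (h − 5)/12. Setting this equal to 1.25 gives h − 5 = 1.25·12 = 15, so h = 20.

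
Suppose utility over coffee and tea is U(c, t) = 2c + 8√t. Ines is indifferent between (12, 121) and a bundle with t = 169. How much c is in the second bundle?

U(12, 121) = 112.
Set U(c, 169) = 112 and solve.
With t = 169: √169 = 13, so 2c = 112 − 8·13 = 8 and c = 4.
Check: U(4, 169) = 112.

c = 4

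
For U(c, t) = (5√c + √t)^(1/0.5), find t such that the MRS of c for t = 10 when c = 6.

t = 24

For CES with ρ = 0.5, MRS = (5/1)·√(t/c).
Setting (5/1)·√(t/6) = 10 gives √(t/6) = 2, so t/6 = 4 and t = 24.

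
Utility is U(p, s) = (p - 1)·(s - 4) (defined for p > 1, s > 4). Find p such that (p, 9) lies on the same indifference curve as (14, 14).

p = 27

U(14, 14) = 130.
Set U(p, 9) = 130 and solve.
With s = 9: (9 − 4) = 5, so (p − 1) = 130/5 = 26.
So p = 1 + 26 = 27.
Check: U(27, 9) = 130.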